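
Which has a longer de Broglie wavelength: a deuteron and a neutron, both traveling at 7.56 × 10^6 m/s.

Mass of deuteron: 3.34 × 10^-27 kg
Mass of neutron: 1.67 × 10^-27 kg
The neutron has the longer wavelength.

Using λ = h/(mv), since both particles have the same velocity, the wavelength depends only on mass.

For deuteron: λ₁ = h/(m₁v) = 2.62 × 10^-14 m
For neutron: λ₂ = h/(m₂v) = 5.25 × 10^-14 m

Since λ ∝ 1/m at constant velocity, the lighter particle has the longer wavelength.

The neutron has the longer de Broglie wavelength.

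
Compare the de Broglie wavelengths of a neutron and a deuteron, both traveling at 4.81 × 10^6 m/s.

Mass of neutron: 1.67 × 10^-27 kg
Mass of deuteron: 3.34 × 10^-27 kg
The neutron has the longer wavelength.

Using λ = h/(mv), since both particles have the same velocity, the wavelength depends only on mass.

For neutron: λ₁ = h/(m₁v) = 8.25 × 10^-14 m
For deuteron: λ₂ = h/(m₂v) = 4.12 × 10^-14 m

Since λ ∝ 1/m at constant velocity, the lighter particle has the longer wavelength.

The neutron has the longer de Broglie wavelength.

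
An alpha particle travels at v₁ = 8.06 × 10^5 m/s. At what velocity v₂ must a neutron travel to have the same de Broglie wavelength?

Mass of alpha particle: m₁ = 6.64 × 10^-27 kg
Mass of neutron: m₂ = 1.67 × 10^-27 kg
v₂ = 3.20 × 10^6 m/s

For equal de Broglie wavelengths: λ₁ = λ₂

h/(m₁v₁) = h/(m₂v₂)
m₁v₁ = m₂v₂
v₂ = v₁ · (m₁/m₂)

v₂ = 8.06 × 10^5 m/s × (6.64 × 10^-27 kg / 1.67 × 10^-27 kg)
v₂ = 3.20 × 10^6 m/s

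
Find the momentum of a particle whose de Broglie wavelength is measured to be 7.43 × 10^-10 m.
8.92 × 10^-25 kg·m/s

From the de Broglie relation λ = h/p, we solve for p:

p = h/λ
p = (6.626 × 10^-34 J·s) / (7.43 × 10^-10 m)
p = 8.92 × 10^-25 kg·m/s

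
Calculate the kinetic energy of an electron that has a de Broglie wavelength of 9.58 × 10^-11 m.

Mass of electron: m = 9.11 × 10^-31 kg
2.63 × 10^-17 J (or 164 eV)

From λ = h/√(2mKE), we solve for KE:

λ² = h²/(2mKE)
KE = h²/(2mλ²)
KE = (6.626 × 10^-34 J·s)² / (2 × 9.11 × 10^-31 kg × (9.58 × 10^-11 m)²)
KE = 2.63 × 10^-17 J
KE = 164 eV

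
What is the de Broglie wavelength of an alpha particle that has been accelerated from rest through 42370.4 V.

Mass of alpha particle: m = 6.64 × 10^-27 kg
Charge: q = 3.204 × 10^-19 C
4.93 × 10^-14 m

When a particle is accelerated through voltage V, it gains kinetic energy KE = qV.

The de Broglie wavelength is then λ = h/√(2mqV):

λ = h/√(2mqV)
λ = (6.626 × 10^-34 J·s) / √(2 × 6.64 × 10^-27 kg × 3.204 × 10^-19 C × 42370.4 V)
λ = 4.93 × 10^-14 m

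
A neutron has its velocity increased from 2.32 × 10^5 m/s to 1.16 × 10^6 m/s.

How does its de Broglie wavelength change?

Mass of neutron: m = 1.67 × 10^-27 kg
The wavelength decreases by a factor of 5.

Using λ = h/(mv):

Initial wavelength: λ₁ = h/(mv₁) = 1.71 × 10^-12 m
Final wavelength: λ₂ = h/(mv₂) = 3.42 × 10^-13 m

Since λ ∝ 1/v, when velocity increases by a factor of 5, the wavelength decreases by a factor of 5.

λ₂/λ₁ = v₁/v₂ = 1/5

The wavelength decreases by a factor of 5.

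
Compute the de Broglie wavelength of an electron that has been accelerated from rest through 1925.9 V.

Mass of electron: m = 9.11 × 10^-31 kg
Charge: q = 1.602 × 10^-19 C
2.79 × 10^-11 m

When a particle is accelerated through voltage V, it gains kinetic energy KE = qV.

The de Broglie wavelength is then λ = h/√(2mqV):

λ = h/√(2mqV)
λ = (6.626 × 10^-34 J·s) / √(2 × 9.11 × 10^-31 kg × 1.602 × 10^-19 C × 1925.9 V)
λ = 2.79 × 10^-11 m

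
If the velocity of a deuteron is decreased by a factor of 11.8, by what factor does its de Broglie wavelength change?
The wavelength increases by a factor of 11.8.

From λ = h/(mv), the wavelength is inversely proportional to velocity:

λ ∝ 1/v

If v → v/11.8, then λ → 11.8λ

When velocity is decreased by a factor of 11.8, the wavelength increases by a factor of 11.8.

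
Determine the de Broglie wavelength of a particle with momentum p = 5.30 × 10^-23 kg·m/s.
1.25 × 10^-11 m

Using the de Broglie relation λ = h/p:

λ = h/p
λ = (6.626 × 10^-34 J·s) / (5.30 × 10^-23 kg·m/s)
λ = 1.25 × 10^-11 m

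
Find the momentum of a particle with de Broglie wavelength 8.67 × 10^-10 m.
7.64 × 10^-25 kg·m/s

From the de Broglie relation λ = h/p, we solve for p:

p = h/λ
p = (6.626 × 10^-34 J·s) / (8.67 × 10^-10 m)
p = 7.64 × 10^-25 kg·m/s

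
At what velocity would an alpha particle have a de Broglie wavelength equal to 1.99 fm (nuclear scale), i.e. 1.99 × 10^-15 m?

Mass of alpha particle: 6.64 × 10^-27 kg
5.01 × 10^7 m/s

From λ = h/(mv), solve for v:

v = h/(mλ)
v = (6.626 × 10^-34 J·s) / (6.64 × 10^-27 kg × 1.99 × 10^-15 m)
v = 5.01 × 10^7 m/s

Note: This velocity is 16.7% of the speed of light, so relativistic corrections would be needed for a more accurate calculation.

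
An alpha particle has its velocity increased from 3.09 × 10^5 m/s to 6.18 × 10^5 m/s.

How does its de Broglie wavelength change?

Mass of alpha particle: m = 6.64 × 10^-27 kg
The wavelength decreases by a factor of 2.

Using λ = h/(mv):

Initial wavelength: λ₁ = h/(mv₁) = 3.23 × 10^-13 m
Final wavelength: λ₂ = h/(mv₂) = 1.61 × 10^-13 m

Since λ ∝ 1/v, when velocity increases by a factor of 2, the wavelength decreases by a factor of 2.

λ₂/λ₁ = v₁/v₂ = 1/2

The wavelength decreases by a factor of 2.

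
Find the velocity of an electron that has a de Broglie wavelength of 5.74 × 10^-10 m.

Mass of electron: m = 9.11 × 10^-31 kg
1.27 × 10^6 m/s

From the de Broglie relation λ = h/(mv), we solve for v:

v = h/(mλ)
v = (6.626 × 10^-34 J·s) / (9.11 × 10^-31 kg × 5.74 × 10^-10 m)
v = 1.27 × 10^6 m/s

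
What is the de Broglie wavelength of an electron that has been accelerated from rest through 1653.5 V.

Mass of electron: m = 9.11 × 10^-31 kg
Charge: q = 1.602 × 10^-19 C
3.02 × 10^-11 m

When a particle is accelerated through voltage V, it gains kinetic energy KE = qV.

The de Broglie wavelength is then λ = h/√(2mqV):

λ = h/√(2mqV)
λ = (6.626 × 10^-34 J·s) / √(2 × 9.11 × 10^-31 kg × 1.602 × 10^-19 C × 1653.5 V)
λ = 3.02 × 10^-11 m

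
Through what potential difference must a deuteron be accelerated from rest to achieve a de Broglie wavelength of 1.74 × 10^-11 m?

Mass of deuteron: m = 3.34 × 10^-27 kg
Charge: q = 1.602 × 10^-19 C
1.36 V

From λ = h/√(2mqV), we solve for V:

λ² = h²/(2mqV)
V = h²/(2mqλ²)
V = (6.626 × 10^-34 J·s)² / (2 × 3.34 × 10^-27 kg × 1.602 × 10^-19 C × (1.74 × 10^-11 m)²)
V = 1.36 V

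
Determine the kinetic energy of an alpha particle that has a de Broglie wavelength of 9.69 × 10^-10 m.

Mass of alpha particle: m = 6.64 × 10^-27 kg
3.52 × 10^-23 J (or 2.20 × 10^-4 eV)

From λ = h/√(2mKE), we solve for KE:

λ² = h²/(2mKE)
KE = h²/(2mλ²)
KE = (6.626 × 10^-34 J·s)² / (2 × 6.64 × 10^-27 kg × (9.69 × 10^-10 m)²)
KE = 3.52 × 10^-23 J
KE = 2.20 × 10^-4 eV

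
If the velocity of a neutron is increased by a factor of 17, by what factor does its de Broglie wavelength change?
The wavelength decreases by a factor of 17.

From λ = h/(mv), the wavelength is inversely proportional to velocity:

λ ∝ 1/v

If v → 17v, then λ → λ/17

When velocity is increased by a factor of 17, the wavelength decreases by a factor of 17.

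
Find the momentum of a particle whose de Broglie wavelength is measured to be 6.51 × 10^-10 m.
1.02 × 10^-24 kg·m/s

From the de Broglie relation λ = h/p, we solve for p:

p = h/λ
p = (6.626 × 10^-34 J·s) / (6.51 × 10^-10 m)
p = 1.02 × 10^-24 kg·m/s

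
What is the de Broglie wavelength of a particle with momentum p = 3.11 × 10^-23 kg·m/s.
2.13 × 10^-11 m

Using the de Broglie relation λ = h/p:

λ = h/p
λ = (6.626 × 10^-34 J·s) / (3.11 × 10^-23 kg·m/s)
λ = 2.13 × 10^-11 m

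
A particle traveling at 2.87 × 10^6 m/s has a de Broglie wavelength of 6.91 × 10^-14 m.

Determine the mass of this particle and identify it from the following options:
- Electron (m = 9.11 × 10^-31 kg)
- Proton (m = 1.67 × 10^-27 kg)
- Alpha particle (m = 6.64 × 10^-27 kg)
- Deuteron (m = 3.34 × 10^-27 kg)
The particle is a deuteron.

From λ = h/(mv), solve for mass:

m = h/(λv)
m = (6.626 × 10^-34 J·s) / (6.91 × 10^-14 m × 2.87 × 10^6 m/s)
m = 3.34 × 10^-27 kg

Comparing with the listed masses, this is closest to a deuteron.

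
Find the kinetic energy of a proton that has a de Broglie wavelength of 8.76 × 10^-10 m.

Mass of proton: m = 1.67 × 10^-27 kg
1.71 × 10^-22 J (or 1.07 × 10^-3 eV)

From λ = h/√(2mKE), we solve for KE:

λ² = h²/(2mKE)
KE = h²/(2mλ²)
KE = (6.626 × 10^-34 J·s)² / (2 × 1.67 × 10^-27 kg × (8.76 × 10^-10 m)²)
KE = 1.71 × 10^-22 J
KE = 1.07 × 10^-3 eV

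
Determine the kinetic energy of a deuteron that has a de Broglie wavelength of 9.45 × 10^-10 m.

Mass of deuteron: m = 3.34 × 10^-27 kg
7.36 × 10^-23 J (or 4.59 × 10^-4 eV)

From λ = h/√(2mKE), we solve for KE:

λ² = h²/(2mKE)
KE = h²/(2mλ²)
KE = (6.626 × 10^-34 J·s)² / (2 × 3.34 × 10^-27 kg × (9.45 × 10^-10 m)²)
KE = 7.36 × 10^-23 J
KE = 4.59 × 10^-4 eV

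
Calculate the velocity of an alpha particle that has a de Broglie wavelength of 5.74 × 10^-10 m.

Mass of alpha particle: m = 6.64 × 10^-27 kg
1.74 × 10^2 m/s

From the de Broglie relation λ = h/(mv), we solve for v:

v = h/(mλ)
v = (6.626 × 10^-34 J·s) / (6.64 × 10^-27 kg × 5.74 × 10^-10 m)
v = 1.74 × 10^2 m/s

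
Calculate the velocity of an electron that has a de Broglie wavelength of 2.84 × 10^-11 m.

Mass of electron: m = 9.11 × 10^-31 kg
2.56 × 10^7 m/s

From the de Broglie relation λ = h/(mv), we solve for v:

v = h/(mλ)
v = (6.626 × 10^-34 J·s) / (9.11 × 10^-31 kg × 2.84 × 10^-11 m)
v = 2.56 × 10^7 m/s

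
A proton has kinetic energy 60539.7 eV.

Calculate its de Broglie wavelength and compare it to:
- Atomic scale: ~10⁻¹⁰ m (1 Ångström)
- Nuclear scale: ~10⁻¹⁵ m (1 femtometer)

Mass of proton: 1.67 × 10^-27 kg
λ = 1.16 × 10^-13 m, which is between nuclear and atomic scales.

Using λ = h/√(2mKE):

KE = 60539.7 eV = 9.700 × 10^-15 J

λ = h/√(2mKE)
λ = (6.626 × 10^-34 J·s) / √(2 × 1.67 × 10^-27 kg × 9.700 × 10^-15 J)
λ = 1.16 × 10^-13 m

Comparison:
- Atomic scale (10⁻¹⁰ m): λ is 0.0012× this size
- Nuclear scale (10⁻¹⁵ m): λ is 1.2e+02× this size

The wavelength is between nuclear and atomic scales.

This wavelength is appropriate for probing atomic structure but too large for nuclear physics experiments.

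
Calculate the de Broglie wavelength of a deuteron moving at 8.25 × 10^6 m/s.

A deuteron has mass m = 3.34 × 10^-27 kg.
2.40 × 10^-14 m

Using the de Broglie relation λ = h/(mv):

λ = h/(mv)
λ = (6.626 × 10^-34 J·s) / (3.34 × 10^-27 kg × 8.25 × 10^6 m/s)
λ = 2.40 × 10^-14 m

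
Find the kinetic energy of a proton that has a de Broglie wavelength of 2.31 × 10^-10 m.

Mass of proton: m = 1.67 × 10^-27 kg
2.46 × 10^-21 J (or 0.0154 eV)

From λ = h/√(2mKE), we solve for KE:

λ² = h²/(2mKE)
KE = h²/(2mλ²)
KE = (6.626 × 10^-34 J·s)² / (2 × 1.67 × 10^-27 kg × (2.31 × 10^-10 m)²)
KE = 2.46 × 10^-21 J
KE = 0.0154 eV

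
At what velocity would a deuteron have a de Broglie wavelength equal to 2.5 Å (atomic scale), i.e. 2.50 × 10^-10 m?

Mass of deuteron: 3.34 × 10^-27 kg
7.94 × 10^2 m/s

From λ = h/(mv), solve for v:

v = h/(mλ)
v = (6.626 × 10^-34 J·s) / (3.34 × 10^-27 kg × 2.50 × 10^-10 m)
v = 7.94 × 10^2 m/s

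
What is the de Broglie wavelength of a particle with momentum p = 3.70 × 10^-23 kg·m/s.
1.79 × 10^-11 m

Using the de Broglie relation λ = h/p:

λ = h/p
λ = (6.626 × 10^-34 J·s) / (3.70 × 10^-23 kg·m/s)
λ = 1.79 × 10^-11 m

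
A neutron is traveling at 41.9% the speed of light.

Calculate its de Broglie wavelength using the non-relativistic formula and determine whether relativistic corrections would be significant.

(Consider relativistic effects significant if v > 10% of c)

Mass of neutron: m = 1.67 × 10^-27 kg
Yes, relativistic corrections are needed.

Using the non-relativistic de Broglie formula λ = h/(mv):

v = 41.9% × c = 1.256 × 10^8 m/s

λ = h/(mv)
λ = (6.626 × 10^-34 J·s) / (1.67 × 10^-27 kg × 1.256 × 10^8 m/s)
λ = 3.16 × 10^-15 m

Since v = 41.9% of c > 10% of c, relativistic corrections ARE significant and the actual wavelength would differ from this non-relativistic estimate.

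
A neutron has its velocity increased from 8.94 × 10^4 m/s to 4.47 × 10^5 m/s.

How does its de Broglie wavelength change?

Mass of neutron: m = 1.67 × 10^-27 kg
The wavelength decreases by a factor of 5.

Using λ = h/(mv):

Initial wavelength: λ₁ = h/(mv₁) = 4.44 × 10^-12 m
Final wavelength: λ₂ = h/(mv₂) = 8.88 × 10^-13 m

Since λ ∝ 1/v, when velocity increases by a factor of 5, the wavelength decreases by a factor of 5.

λ₂/λ₁ = v₁/v₂ = 1/5

The wavelength decreases by a factor of 5.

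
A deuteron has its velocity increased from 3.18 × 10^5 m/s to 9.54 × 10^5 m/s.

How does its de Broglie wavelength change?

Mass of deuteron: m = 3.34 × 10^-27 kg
The wavelength decreases by a factor of 3.

Using λ = h/(mv):

Initial wavelength: λ₁ = h/(mv₁) = 6.24 × 10^-13 m
Final wavelength: λ₂ = h/(mv₂) = 2.08 × 10^-13 m

Since λ ∝ 1/v, when velocity increases by a factor of 3, the wavelength decreases by a factor of 3.

λ₂/λ₁ = v₁/v₂ = 1/3

The wavelength decreases by a factor of 3.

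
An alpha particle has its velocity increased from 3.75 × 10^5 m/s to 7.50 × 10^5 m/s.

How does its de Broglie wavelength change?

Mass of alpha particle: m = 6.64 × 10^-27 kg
The wavelength decreases by a factor of 2.

Using λ = h/(mv):

Initial wavelength: λ₁ = h/(mv₁) = 2.66 × 10^-13 m
Final wavelength: λ₂ = h/(mv₂) = 1.33 × 10^-13 m

Since λ ∝ 1/v, when velocity increases by a factor of 2, the wavelength decreases by a factor of 2.

λ₂/λ₁ = v₁/v₂ = 1/2

The wavelength decreases by a factor of 2.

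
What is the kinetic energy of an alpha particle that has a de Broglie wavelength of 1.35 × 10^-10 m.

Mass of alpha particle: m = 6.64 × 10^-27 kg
1.81 × 10^-21 J (or 0.0113 eV)

From λ = h/√(2mKE), we solve for KE:

λ² = h²/(2mKE)
KE = h²/(2mλ²)
KE = (6.626 × 10^-34 J·s)² / (2 × 6.64 × 10^-27 kg × (1.35 × 10^-10 m)²)
KE = 1.81 × 10^-21 J
KE = 0.0113 eV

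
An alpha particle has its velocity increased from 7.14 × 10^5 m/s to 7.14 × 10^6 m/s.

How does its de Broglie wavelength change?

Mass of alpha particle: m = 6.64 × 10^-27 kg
The wavelength decreases by a factor of 10.

Using λ = h/(mv):

Initial wavelength: λ₁ = h/(mv₁) = 1.40 × 10^-13 m
Final wavelength: λ₂ = h/(mv₂) = 1.40 × 10^-14 m

Since λ ∝ 1/v, when velocity increases by a factor of 10, the wavelength decreases by a factor of 10.

λ₂/λ₁ = v₁/v₂ = 1/10

The wavelength decreases by a factor of 10.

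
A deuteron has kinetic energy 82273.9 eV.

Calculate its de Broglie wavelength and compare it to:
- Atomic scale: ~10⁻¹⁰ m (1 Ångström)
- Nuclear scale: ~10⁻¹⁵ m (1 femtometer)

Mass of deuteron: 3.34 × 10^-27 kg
λ = 7.06 × 10^-14 m, which is between nuclear and atomic scales.

Using λ = h/√(2mKE):

KE = 82273.9 eV = 1.318 × 10^-14 J

λ = h/√(2mKE)
λ = (6.626 × 10^-34 J·s) / √(2 × 3.34 × 10^-27 kg × 1.318 × 10^-14 J)
λ = 7.06 × 10^-14 m

Comparison:
- Atomic scale (10⁻¹⁰ m): λ is 0.00071× this size
- Nuclear scale (10⁻¹⁵ m): λ is 71× this size

The wavelength is between nuclear and atomic scales.

This wavelength is appropriate for probing atomic structure but too large for nuclear physics experiments.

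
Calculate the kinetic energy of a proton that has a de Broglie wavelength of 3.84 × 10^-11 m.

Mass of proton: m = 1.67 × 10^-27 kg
8.91 × 10^-20 J (or 0.556 eV)

From λ = h/√(2mKE), we solve for KE:

λ² = h²/(2mKE)
KE = h²/(2mλ²)
KE = (6.626 × 10^-34 J·s)² / (2 × 1.67 × 10^-27 kg × (3.84 × 10^-11 m)²)
KE = 8.91 × 10^-20 J
KE = 0.556 eV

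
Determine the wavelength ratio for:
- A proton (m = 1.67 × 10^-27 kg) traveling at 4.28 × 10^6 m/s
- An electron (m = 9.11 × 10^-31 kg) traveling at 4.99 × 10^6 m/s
λ₁/λ₂ = 6.36 × 10^-4

Using λ = h/(mv):

λ₁ = h/(m₁v₁) = 9.27 × 10^-14 m
λ₂ = h/(m₂v₂) = 1.46 × 10^-10 m

Ratio λ₁/λ₂ = (m₂v₂)/(m₁v₁)
         = (9.11 × 10^-31 kg × 4.99 × 10^6 m/s) / (1.67 × 10^-27 kg × 4.28 × 10^6 m/s)
         = 6.36 × 10^-4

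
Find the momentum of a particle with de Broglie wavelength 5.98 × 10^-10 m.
1.11 × 10^-24 kg·m/s

From the de Broglie relation λ = h/p, we solve for p:

p = h/λ
p = (6.626 × 10^-34 J·s) / (5.98 × 10^-10 m)
p = 1.11 × 10^-24 kg·m/s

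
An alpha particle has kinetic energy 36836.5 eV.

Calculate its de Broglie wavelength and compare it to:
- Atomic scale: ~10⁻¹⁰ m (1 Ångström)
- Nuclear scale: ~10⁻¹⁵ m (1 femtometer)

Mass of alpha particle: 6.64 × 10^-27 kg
λ = 7.48 × 10^-14 m, which is between nuclear and atomic scales.

Using λ = h/√(2mKE):

KE = 36836.5 eV = 5.902 × 10^-15 J

λ = h/√(2mKE)
λ = (6.626 × 10^-34 J·s) / √(2 × 6.64 × 10^-27 kg × 5.902 × 10^-15 J)
λ = 7.48 × 10^-14 m

Comparison:
- Atomic scale (10⁻¹⁰ m): λ is 0.00075× this size
- Nuclear scale (10⁻¹⁵ m): λ is 75× this size

The wavelength is between nuclear and atomic scales.

This wavelength is appropriate for probing atomic structure but too large for nuclear physics experiments.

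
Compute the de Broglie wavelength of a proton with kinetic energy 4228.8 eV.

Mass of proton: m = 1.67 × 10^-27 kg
4.40 × 10^-13 m

Using λ = h/√(2mKE):

First convert KE to Joules: KE = 4228.8 eV = 6.775 × 10^-16 J

λ = h/√(2mKE)
λ = (6.626 × 10^-34 J·s) / √(2 × 1.67 × 10^-27 kg × 6.775 × 10^-16 J)
λ = 4.40 × 10^-13 m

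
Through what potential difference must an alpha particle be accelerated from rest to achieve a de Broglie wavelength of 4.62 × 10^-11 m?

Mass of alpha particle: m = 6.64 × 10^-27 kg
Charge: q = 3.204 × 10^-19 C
4.83 × 10^-2 V

From λ = h/√(2mqV), we solve for V:

λ² = h²/(2mqV)
V = h²/(2mqλ²)
V = (6.626 × 10^-34 J·s)² / (2 × 6.64 × 10^-27 kg × 3.204 × 10^-19 C × (4.62 × 10^-11 m)²)
V = 4.83 × 10^-2 V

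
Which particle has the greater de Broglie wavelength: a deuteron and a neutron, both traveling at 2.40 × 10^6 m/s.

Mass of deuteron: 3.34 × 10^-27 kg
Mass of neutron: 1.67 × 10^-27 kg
The neutron has the longer wavelength.

Using λ = h/(mv), since both particles have the same velocity, the wavelength depends only on mass.

For deuteron: λ₁ = h/(m₁v) = 8.27 × 10^-14 m
For neutron: λ₂ = h/(m₂v) = 1.65 × 10^-13 m

Since λ ∝ 1/m at constant velocity, the lighter particle has the longer wavelength.

The neutron has the longer de Broglie wavelength.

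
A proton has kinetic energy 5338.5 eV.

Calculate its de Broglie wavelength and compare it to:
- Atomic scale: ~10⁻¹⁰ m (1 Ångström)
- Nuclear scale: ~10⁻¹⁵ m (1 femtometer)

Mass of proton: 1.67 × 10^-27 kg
λ = 3.92 × 10^-13 m, which is between nuclear and atomic scales.

Using λ = h/√(2mKE):

KE = 5338.5 eV = 8.553 × 10^-16 J

λ = h/√(2mKE)
λ = (6.626 × 10^-34 J·s) / √(2 × 1.67 × 10^-27 kg × 8.553 × 10^-16 J)
λ = 3.92 × 10^-13 m

Comparison:
- Atomic scale (10⁻¹⁰ m): λ is 0.0039× this size
- Nuclear scale (10⁻¹⁵ m): λ is 3.9e+02× this size

The wavelength is between nuclear and atomic scales.

This wavelength is appropriate for probing atomic structure but too large for nuclear physics experiments.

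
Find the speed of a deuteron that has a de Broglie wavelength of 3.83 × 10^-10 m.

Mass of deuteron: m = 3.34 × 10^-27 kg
5.18 × 10^2 m/s

From the de Broglie relation λ = h/(mv), we solve for v:

v = h/(mλ)
v = (6.626 × 10^-34 J·s) / (3.34 × 10^-27 kg × 3.83 × 10^-10 m)
v = 5.18 × 10^2 m/s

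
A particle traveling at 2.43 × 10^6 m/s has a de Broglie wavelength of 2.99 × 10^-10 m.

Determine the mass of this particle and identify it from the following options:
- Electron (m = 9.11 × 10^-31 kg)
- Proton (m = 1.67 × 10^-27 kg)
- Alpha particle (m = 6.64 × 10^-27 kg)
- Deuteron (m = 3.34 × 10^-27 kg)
The particle is an electron.

From λ = h/(mv), solve for mass:

m = h/(λv)
m = (6.626 × 10^-34 J·s) / (2.99 × 10^-10 m × 2.43 × 10^6 m/s)
m = 9.12 × 10^-31 kg

Comparing with the listed masses, this is closest to an electron.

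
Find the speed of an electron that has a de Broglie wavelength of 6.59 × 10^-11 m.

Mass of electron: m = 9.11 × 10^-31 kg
1.10 × 10^7 m/s

From the de Broglie relation λ = h/(mv), we solve for v:

v = h/(mλ)
v = (6.626 × 10^-34 J·s) / (9.11 × 10^-31 kg × 6.59 × 10^-11 m)
v = 1.10 × 10^7 m/s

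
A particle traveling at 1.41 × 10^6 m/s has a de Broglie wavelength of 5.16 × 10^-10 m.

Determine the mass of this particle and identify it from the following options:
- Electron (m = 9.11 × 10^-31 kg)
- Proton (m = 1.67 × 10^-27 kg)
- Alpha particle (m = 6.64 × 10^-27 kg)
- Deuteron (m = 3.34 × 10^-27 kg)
The particle is an electron.

From λ = h/(mv), solve for mass:

m = h/(λv)
m = (6.626 × 10^-34 J·s) / (5.16 × 10^-10 m × 1.41 × 10^6 m/s)
m = 9.11 × 10^-31 kg

Comparing with the listed masses, this is closest to an electron.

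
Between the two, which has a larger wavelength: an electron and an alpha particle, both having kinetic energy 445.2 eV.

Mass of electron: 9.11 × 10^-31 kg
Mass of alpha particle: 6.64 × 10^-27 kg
The electron has the longer wavelength.

Using λ = h/√(2mKE):

For electron: λ₁ = h/√(2m₁KE) = 5.81 × 10^-11 m
For alpha particle: λ₂ = h/√(2m₂KE) = 6.81 × 10^-13 m

Since λ ∝ 1/√m at constant kinetic energy, the lighter particle has the longer wavelength.

The electron has the longer de Broglie wavelength.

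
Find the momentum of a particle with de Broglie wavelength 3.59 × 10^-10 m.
1.85 × 10^-24 kg·m/s

From the de Broglie relation λ = h/p, we solve for p:

p = h/λ
p = (6.626 × 10^-34 J·s) / (3.59 × 10^-10 m)
p = 1.85 × 10^-24 kg·m/s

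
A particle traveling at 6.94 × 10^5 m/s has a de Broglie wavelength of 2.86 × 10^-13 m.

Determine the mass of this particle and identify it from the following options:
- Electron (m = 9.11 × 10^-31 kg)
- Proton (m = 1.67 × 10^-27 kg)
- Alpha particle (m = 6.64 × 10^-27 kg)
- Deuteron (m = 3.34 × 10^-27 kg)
The particle is a deuteron.

From λ = h/(mv), solve for mass:

m = h/(λv)
m = (6.626 × 10^-34 J·s) / (2.86 × 10^-13 m × 6.94 × 10^5 m/s)
m = 3.34 × 10^-27 kg

Comparing with the listed masses, this is closest to a deuteron.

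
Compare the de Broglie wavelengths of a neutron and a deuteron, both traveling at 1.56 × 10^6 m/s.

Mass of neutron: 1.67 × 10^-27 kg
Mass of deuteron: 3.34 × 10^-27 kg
The neutron has the longer wavelength.

Using λ = h/(mv), since both particles have the same velocity, the wavelength depends only on mass.

For neutron: λ₁ = h/(m₁v) = 2.54 × 10^-13 m
For deuteron: λ₂ = h/(m₂v) = 1.27 × 10^-13 m

Since λ ∝ 1/m at constant velocity, the lighter particle has the longer wavelength.

The neutron has the longer de Broglie wavelength.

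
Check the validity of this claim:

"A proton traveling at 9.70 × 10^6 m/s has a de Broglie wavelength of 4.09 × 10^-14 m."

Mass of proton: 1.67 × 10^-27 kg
True

The claim is correct.

Using λ = h/(mv):
λ = (6.626 × 10^-34 J·s) / (1.67 × 10^-27 kg × 9.70 × 10^6 m/s)
λ = 4.09 × 10^-14 m

This matches the claimed value.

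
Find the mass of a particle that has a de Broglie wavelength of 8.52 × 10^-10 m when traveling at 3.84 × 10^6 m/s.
2.03 × 10^-31 kg

From the de Broglie relation λ = h/(mv), we solve for m:

m = h/(λv)
m = (6.626 × 10^-34 J·s) / (8.52 × 10^-10 m × 3.84 × 10^6 m/s)
m = 2.03 × 10^-31 kg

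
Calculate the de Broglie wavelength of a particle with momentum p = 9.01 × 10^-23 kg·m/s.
7.35 × 10^-12 m

Using the de Broglie relation λ = h/p:

λ = h/p
λ = (6.626 × 10^-34 J·s) / (9.01 × 10^-23 kg·m/s)
λ = 7.35 × 10^-12 m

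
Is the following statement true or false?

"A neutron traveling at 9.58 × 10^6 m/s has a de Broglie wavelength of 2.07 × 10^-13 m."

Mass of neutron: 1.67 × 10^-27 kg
False

The claim is incorrect.

Using λ = h/(mv):
λ = (6.626 × 10^-34 J·s) / (1.67 × 10^-27 kg × 9.58 × 10^6 m/s)
λ = 4.14 × 10^-14 m

The actual wavelength differs from the claimed 2.07 × 10^-13 m.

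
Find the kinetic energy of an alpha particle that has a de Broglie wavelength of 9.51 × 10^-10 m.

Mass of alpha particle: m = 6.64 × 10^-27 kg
3.66 × 10^-23 J (or 2.28 × 10^-4 eV)

From λ = h/√(2mKE), we solve for KE:

λ² = h²/(2mKE)
KE = h²/(2mλ²)
KE = (6.626 × 10^-34 J·s)² / (2 × 6.64 × 10^-27 kg × (9.51 × 10^-10 m)²)
KE = 3.66 × 10^-23 J
KE = 2.28 × 10^-4 eV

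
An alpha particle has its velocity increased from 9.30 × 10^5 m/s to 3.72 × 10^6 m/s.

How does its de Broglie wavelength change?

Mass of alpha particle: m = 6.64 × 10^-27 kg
The wavelength decreases by a factor of 4.

Using λ = h/(mv):

Initial wavelength: λ₁ = h/(mv₁) = 1.07 × 10^-13 m
Final wavelength: λ₂ = h/(mv₂) = 2.68 × 10^-14 m

Since λ ∝ 1/v, when velocity increases by a factor of 4, the wavelength decreases by a factor of 4.

λ₂/λ₁ = v₁/v₂ = 1/4

The wavelength decreases by a factor of 4.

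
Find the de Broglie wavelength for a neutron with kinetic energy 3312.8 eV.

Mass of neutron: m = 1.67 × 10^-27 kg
4.98 × 10^-13 m

Using λ = h/√(2mKE):

First convert KE to Joules: KE = 3312.8 eV = 5.308 × 10^-16 J

λ = h/√(2mKE)
λ = (6.626 × 10^-34 J·s) / √(2 × 1.67 × 10^-27 kg × 5.308 × 10^-16 J)
λ = 4.98 × 10^-13 m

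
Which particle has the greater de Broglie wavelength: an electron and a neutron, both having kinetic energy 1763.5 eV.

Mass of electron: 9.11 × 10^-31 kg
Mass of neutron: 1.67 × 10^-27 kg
The electron has the longer wavelength.

Using λ = h/√(2mKE):

For electron: λ₁ = h/√(2m₁KE) = 2.92 × 10^-11 m
For neutron: λ₂ = h/√(2m₂KE) = 6.82 × 10^-13 m

Since λ ∝ 1/√m at constant kinetic energy, the lighter particle has the longer wavelength.

The electron has the longer de Broglie wavelength.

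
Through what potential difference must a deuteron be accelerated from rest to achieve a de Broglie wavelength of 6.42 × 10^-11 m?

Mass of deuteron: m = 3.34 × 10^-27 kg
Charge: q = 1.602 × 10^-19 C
9.95 × 10^-2 V

From λ = h/√(2mqV), we solve for V:

λ² = h²/(2mqV)
V = h²/(2mqλ²)
V = (6.626 × 10^-34 J·s)² / (2 × 3.34 × 10^-27 kg × 1.602 × 10^-19 C × (6.42 × 10^-11 m)²)
V = 9.95 × 10^-2 V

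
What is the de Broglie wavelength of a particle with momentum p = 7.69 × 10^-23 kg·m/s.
8.62 × 10^-12 m

Using the de Broglie relation λ = h/p:

λ = h/p
λ = (6.626 × 10^-34 J·s) / (7.69 × 10^-23 kg·m/s)
λ = 8.62 × 10^-12 m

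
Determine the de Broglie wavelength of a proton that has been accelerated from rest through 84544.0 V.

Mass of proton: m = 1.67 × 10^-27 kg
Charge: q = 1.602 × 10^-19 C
9.85 × 10^-14 m

When a particle is accelerated through voltage V, it gains kinetic energy KE = qV.

The de Broglie wavelength is then λ = h/√(2mqV):

λ = h/√(2mqV)
λ = (6.626 × 10^-34 J·s) / √(2 × 1.67 × 10^-27 kg × 1.602 × 10^-19 C × 84544.0 V)
λ = 9.85 × 10^-14 m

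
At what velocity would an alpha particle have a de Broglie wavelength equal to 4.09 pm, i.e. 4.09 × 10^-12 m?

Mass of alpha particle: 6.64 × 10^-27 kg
2.44 × 10^4 m/s

From λ = h/(mv), solve for v:

v = h/(mλ)
v = (6.626 × 10^-34 J·s) / (6.64 × 10^-27 kg × 4.09 × 10^-12 m)
v = 2.44 × 10^4 m/s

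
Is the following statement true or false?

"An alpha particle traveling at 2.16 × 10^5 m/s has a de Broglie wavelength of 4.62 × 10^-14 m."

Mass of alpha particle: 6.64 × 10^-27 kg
False

The claim is incorrect.

Using λ = h/(mv):
λ = (6.626 × 10^-34 J·s) / (6.64 × 10^-27 kg × 2.16 × 10^5 m/s)
λ = 4.62 × 10^-13 m

The actual wavelength differs from the claimed 4.62 × 10^-14 m.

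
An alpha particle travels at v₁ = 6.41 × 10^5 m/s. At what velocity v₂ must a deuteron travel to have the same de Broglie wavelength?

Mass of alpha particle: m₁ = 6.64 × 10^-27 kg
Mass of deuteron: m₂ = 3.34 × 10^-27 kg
v₂ = 1.27 × 10^6 m/s

For equal de Broglie wavelengths: λ₁ = λ₂

h/(m₁v₁) = h/(m₂v₂)
m₁v₁ = m₂v₂
v₂ = v₁ · (m₁/m₂)

v₂ = 6.41 × 10^5 m/s × (6.64 × 10^-27 kg / 3.34 × 10^-27 kg)
v₂ = 1.27 × 10^6 m/s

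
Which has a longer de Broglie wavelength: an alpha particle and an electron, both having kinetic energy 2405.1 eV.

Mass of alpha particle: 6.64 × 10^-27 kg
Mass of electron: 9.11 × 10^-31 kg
The electron has the longer wavelength.

Using λ = h/√(2mKE):

For alpha particle: λ₁ = h/√(2m₁KE) = 2.93 × 10^-13 m
For electron: λ₂ = h/√(2m₂KE) = 2.50 × 10^-11 m

Since λ ∝ 1/√m at constant kinetic energy, the lighter particle has the longer wavelength.

The electron has the longer de Broglie wavelength.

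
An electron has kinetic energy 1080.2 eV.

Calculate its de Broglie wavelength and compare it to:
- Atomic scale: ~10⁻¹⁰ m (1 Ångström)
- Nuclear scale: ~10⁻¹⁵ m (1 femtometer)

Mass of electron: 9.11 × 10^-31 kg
λ = 3.73 × 10^-11 m, which is between nuclear and atomic scales.

Using λ = h/√(2mKE):

KE = 1080.2 eV = 1.731 × 10^-16 J

λ = h/√(2mKE)
λ = (6.626 × 10^-34 J·s) / √(2 × 9.11 × 10^-31 kg × 1.731 × 10^-16 J)
λ = 3.73 × 10^-11 m

Comparison:
- Atomic scale (10⁻¹⁰ m): λ is 0.37× this size
- Nuclear scale (10⁻¹⁵ m): λ is 3.7e+04× this size

The wavelength is between nuclear and atomic scales.

This wavelength is appropriate for probing atomic structure but too large for nuclear physics experiments.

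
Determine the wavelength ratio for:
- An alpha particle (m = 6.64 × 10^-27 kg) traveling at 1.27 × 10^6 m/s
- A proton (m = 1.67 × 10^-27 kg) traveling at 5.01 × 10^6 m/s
λ₁/λ₂ = 0.992

Using λ = h/(mv):

λ₁ = h/(m₁v₁) = 7.86 × 10^-14 m
λ₂ = h/(m₂v₂) = 7.92 × 10^-14 m

Ratio λ₁/λ₂ = (m₂v₂)/(m₁v₁)
         = (1.67 × 10^-27 kg × 5.01 × 10^6 m/s) / (6.64 × 10^-27 kg × 1.27 × 10^6 m/s)
         = 0.992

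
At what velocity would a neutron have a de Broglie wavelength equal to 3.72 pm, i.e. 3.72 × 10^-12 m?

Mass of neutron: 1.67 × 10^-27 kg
1.07 × 10^5 m/s

From λ = h/(mv), solve for v:

v = h/(mλ)
v = (6.626 × 10^-34 J·s) / (1.67 × 10^-27 kg × 3.72 × 10^-12 m)
v = 1.07 × 10^5 m/s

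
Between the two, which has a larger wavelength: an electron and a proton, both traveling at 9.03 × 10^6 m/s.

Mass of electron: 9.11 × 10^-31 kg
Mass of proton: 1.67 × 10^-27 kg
The electron has the longer wavelength.

Using λ = h/(mv), since both particles have the same velocity, the wavelength depends only on mass.

For electron: λ₁ = h/(m₁v) = 8.05 × 10^-11 m
For proton: λ₂ = h/(m₂v) = 4.39 × 10^-14 m

Since λ ∝ 1/m at constant velocity, the lighter particle has the longer wavelength.

The electron has the longer de Broglie wavelength.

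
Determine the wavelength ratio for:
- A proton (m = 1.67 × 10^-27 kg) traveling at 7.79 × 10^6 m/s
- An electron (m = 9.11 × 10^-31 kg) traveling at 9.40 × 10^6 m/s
λ₁/λ₂ = 6.58 × 10^-4

Using λ = h/(mv):

λ₁ = h/(m₁v₁) = 5.09 × 10^-14 m
λ₂ = h/(m₂v₂) = 7.74 × 10^-11 m

Ratio λ₁/λ₂ = (m₂v₂)/(m₁v₁)
         = (9.11 × 10^-31 kg × 9.40 × 10^6 m/s) / (1.67 × 10^-27 kg × 7.79 × 10^6 m/s)
         = 6.58 × 10^-4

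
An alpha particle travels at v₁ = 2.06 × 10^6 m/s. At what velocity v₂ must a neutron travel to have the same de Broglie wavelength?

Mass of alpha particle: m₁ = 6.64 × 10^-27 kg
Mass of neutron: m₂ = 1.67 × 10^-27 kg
v₂ = 8.19 × 10^6 m/s

For equal de Broglie wavelengths: λ₁ = λ₂

h/(m₁v₁) = h/(m₂v₂)
m₁v₁ = m₂v₂
v₂ = v₁ · (m₁/m₂)

v₂ = 2.06 × 10^6 m/s × (6.64 × 10^-27 kg / 1.67 × 10^-27 kg)
v₂ = 8.19 × 10^6 m/s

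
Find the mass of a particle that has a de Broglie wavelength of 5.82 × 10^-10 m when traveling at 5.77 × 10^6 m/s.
1.97 × 10^-31 kg

From the de Broglie relation λ = h/(mv), we solve for m:

m = h/(λv)
m = (6.626 × 10^-34 J·s) / (5.82 × 10^-10 m × 5.77 × 10^6 m/s)
m = 1.97 × 10^-31 kg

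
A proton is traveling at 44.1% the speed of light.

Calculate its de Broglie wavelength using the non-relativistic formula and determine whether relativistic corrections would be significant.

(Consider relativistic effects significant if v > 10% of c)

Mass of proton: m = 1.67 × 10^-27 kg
Yes, relativistic corrections are needed.

Using the non-relativistic de Broglie formula λ = h/(mv):

v = 44.1% × c = 1.322 × 10^8 m/s

λ = h/(mv)
λ = (6.626 × 10^-34 J·s) / (1.67 × 10^-27 kg × 1.322 × 10^8 m/s)
λ = 3.00 × 10^-15 m

Since v = 44.1% of c > 10% of c, relativistic corrections ARE significant and the actual wavelength would differ from this non-relativistic estimate.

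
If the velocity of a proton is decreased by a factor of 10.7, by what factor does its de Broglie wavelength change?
The wavelength increases by a factor of 10.7.

From λ = h/(mv), the wavelength is inversely proportional to velocity:

λ ∝ 1/v

If v → v/10.7, then λ → 10.7λ

When velocity is decreased by a factor of 10.7, the wavelength increases by a factor of 10.7.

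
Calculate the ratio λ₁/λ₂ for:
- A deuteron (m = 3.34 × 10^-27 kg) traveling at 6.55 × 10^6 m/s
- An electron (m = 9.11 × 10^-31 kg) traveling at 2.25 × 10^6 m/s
λ₁/λ₂ = 9.37 × 10^-5

Using λ = h/(mv):

λ₁ = h/(m₁v₁) = 3.03 × 10^-14 m
λ₂ = h/(m₂v₂) = 3.23 × 10^-10 m

Ratio λ₁/λ₂ = (m₂v₂)/(m₁v₁)
         = (9.11 × 10^-31 kg × 2.25 × 10^6 m/s) / (3.34 × 10^-27 kg × 6.55 × 10^6 m/s)
         = 9.37 × 10^-5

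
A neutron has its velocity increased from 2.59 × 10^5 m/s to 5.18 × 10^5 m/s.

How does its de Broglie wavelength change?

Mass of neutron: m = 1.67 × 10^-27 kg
The wavelength decreases by a factor of 2.

Using λ = h/(mv):

Initial wavelength: λ₁ = h/(mv₁) = 1.53 × 10^-12 m
Final wavelength: λ₂ = h/(mv₂) = 7.66 × 10^-13 m

Since λ ∝ 1/v, when velocity increases by a factor of 2, the wavelength decreases by a factor of 2.

λ₂/λ₁ = v₁/v₂ = 1/2

The wavelength decreases by a factor of 2.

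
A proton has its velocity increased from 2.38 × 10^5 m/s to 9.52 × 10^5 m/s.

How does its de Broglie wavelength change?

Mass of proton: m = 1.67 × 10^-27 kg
The wavelength decreases by a factor of 4.

Using λ = h/(mv):

Initial wavelength: λ₁ = h/(mv₁) = 1.67 × 10^-12 m
Final wavelength: λ₂ = h/(mv₂) = 4.17 × 10^-13 m

Since λ ∝ 1/v, when velocity increases by a factor of 4, the wavelength decreases by a factor of 4.

λ₂/λ₁ = v₁/v₂ = 1/4

The wavelength decreases by a factor of 4.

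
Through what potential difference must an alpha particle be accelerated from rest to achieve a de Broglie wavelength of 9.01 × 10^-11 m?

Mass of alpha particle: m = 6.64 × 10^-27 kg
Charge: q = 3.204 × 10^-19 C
1.27 × 10^-2 V

From λ = h/√(2mqV), we solve for V:

λ² = h²/(2mqV)
V = h²/(2mqλ²)
V = (6.626 × 10^-34 J·s)² / (2 × 6.64 × 10^-27 kg × 3.204 × 10^-19 C × (9.01 × 10^-11 m)²)
V = 1.27 × 10^-2 V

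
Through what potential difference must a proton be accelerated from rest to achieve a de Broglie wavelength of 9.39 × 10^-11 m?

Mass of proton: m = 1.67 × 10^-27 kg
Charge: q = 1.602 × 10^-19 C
9.31 × 10^-2 V

From λ = h/√(2mqV), we solve for V:

λ² = h²/(2mqV)
V = h²/(2mqλ²)
V = (6.626 × 10^-34 J·s)² / (2 × 1.67 × 10^-27 kg × 1.602 × 10^-19 C × (9.39 × 10^-11 m)²)
V = 9.31 × 10^-2 V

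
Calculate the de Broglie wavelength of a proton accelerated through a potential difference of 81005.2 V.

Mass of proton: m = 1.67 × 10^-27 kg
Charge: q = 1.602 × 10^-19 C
1.01 × 10^-13 m

When a particle is accelerated through voltage V, it gains kinetic energy KE = qV.

The de Broglie wavelength is then λ = h/√(2mqV):

λ = h/√(2mqV)
λ = (6.626 × 10^-34 J·s) / √(2 × 1.67 × 10^-27 kg × 1.602 × 10^-19 C × 81005.2 V)
λ = 1.01 × 10^-13 m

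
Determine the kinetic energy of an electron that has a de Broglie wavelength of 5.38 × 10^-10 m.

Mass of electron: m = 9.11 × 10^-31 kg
8.33 × 10^-19 J (or 5.20 eV)

From λ = h/√(2mKE), we solve for KE:

λ² = h²/(2mKE)
KE = h²/(2mλ²)
KE = (6.626 × 10^-34 J·s)² / (2 × 9.11 × 10^-31 kg × (5.38 × 10^-10 m)²)
KE = 8.33 × 10^-19 J
KE = 5.20 eV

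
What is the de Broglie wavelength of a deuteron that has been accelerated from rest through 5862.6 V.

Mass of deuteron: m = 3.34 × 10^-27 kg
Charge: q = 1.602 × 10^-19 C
2.65 × 10^-13 m

When a particle is accelerated through voltage V, it gains kinetic energy KE = qV.

The de Broglie wavelength is then λ = h/√(2mqV):

λ = h/√(2mqV)
λ = (6.626 × 10^-34 J·s) / √(2 × 3.34 × 10^-27 kg × 1.602 × 10^-19 C × 5862.6 V)
λ = 2.65 × 10^-13 m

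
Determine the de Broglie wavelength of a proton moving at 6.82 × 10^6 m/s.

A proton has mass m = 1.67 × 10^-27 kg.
5.82 × 10^-14 m

Using the de Broglie relation λ = h/(mv):

λ = h/(mv)
λ = (6.626 × 10^-34 J·s) / (1.67 × 10^-27 kg × 6.82 × 10^6 m/s)
λ = 5.82 × 10^-14 m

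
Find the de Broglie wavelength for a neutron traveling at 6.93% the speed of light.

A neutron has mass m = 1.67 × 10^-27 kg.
1.91 × 10^-14 m

Using the de Broglie relation λ = h/(mv):

v = 6.93% × c = 2.078 × 10^7 m/s

λ = h/(mv)
λ = (6.626 × 10^-34 J·s) / (1.67 × 10^-27 kg × 2.078 × 10^7 m/s)
λ = 1.91 × 10^-14 m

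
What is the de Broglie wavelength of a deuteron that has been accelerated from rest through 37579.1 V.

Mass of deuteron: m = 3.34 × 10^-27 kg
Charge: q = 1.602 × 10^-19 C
1.04 × 10^-13 m

When a particle is accelerated through voltage V, it gains kinetic energy KE = qV.

The de Broglie wavelength is then λ = h/√(2mqV):

λ = h/√(2mqV)
λ = (6.626 × 10^-34 J·s) / √(2 × 3.34 × 10^-27 kg × 1.602 × 10^-19 C × 37579.1 V)
λ = 1.04 × 10^-13 m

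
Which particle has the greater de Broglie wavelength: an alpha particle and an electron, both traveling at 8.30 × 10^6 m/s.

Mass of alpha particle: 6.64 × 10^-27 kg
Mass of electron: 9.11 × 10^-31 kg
The electron has the longer wavelength.

Using λ = h/(mv), since both particles have the same velocity, the wavelength depends only on mass.

For alpha particle: λ₁ = h/(m₁v) = 1.20 × 10^-14 m
For electron: λ₂ = h/(m₂v) = 8.76 × 10^-11 m

Since λ ∝ 1/m at constant velocity, the lighter particle has the longer wavelength.

The electron has the longer de Broglie wavelength.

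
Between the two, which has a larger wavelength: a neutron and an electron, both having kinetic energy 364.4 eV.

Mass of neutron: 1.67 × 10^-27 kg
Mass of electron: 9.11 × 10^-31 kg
The electron has the longer wavelength.

Using λ = h/√(2mKE):

For neutron: λ₁ = h/√(2m₁KE) = 1.50 × 10^-12 m
For electron: λ₂ = h/√(2m₂KE) = 6.42 × 10^-11 m

Since λ ∝ 1/√m at constant kinetic energy, the lighter particle has the longer wavelength.

The electron has the longer de Broglie wavelength.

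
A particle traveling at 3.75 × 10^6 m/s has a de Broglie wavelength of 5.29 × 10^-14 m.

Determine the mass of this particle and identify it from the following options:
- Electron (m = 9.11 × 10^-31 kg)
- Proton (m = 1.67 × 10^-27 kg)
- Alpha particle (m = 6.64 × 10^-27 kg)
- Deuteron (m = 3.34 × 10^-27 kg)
The particle is a deuteron.

From λ = h/(mv), solve for mass:

m = h/(λv)
m = (6.626 × 10^-34 J·s) / (5.29 × 10^-14 m × 3.75 × 10^6 m/s)
m = 3.34 × 10^-27 kg

Comparing with the listed masses, this is closest to a deuteron.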